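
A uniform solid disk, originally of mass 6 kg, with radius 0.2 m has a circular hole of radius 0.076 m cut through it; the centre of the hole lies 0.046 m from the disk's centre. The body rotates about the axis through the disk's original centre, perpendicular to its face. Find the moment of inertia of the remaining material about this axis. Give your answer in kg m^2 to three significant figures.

0.116

Unpierced body about its centre: I₀ = (1/2)MR² = (1/2)(6)(0.2)² = 0.12 kg m^2.
The removed disk has mass m = M·(r/R)² = (6)(0.076/0.2)² = 0.8664 kg (same uniform areal density).
Its moment of inertia about the rotation axis (parallel-axis theorem): I_hole = (1/2)mr² + md² = (1/2)(0.8664)(0.076)² + (0.8664)(0.046)² = 0.0043355 kg m^2.
Treating the hole as negative mass, I = I₀ − I_hole = 0.12 − 0.0043355 = 0.11566 kg m^2.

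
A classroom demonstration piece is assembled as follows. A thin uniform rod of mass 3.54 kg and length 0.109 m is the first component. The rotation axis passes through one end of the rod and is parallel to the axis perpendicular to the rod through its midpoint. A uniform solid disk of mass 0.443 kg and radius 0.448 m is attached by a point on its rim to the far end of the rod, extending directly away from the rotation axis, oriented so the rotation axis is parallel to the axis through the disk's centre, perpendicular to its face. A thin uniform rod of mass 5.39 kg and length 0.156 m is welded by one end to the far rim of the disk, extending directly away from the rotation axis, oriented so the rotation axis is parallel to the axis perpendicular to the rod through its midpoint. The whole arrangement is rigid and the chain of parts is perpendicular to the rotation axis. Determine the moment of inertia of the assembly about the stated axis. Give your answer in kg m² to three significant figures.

Thin rod: I_cm = (1/12)ML² = (1/12)(3.54)(0.109)² = 0.0035049 kg m²; centre at d = 0.0545 m, so the parallel axis theorem gives I = 0.0035049 + (3.54)(0.0545)² = 0.01402 kg m².
Solid disk: I_cm = (1/2)MR² = (1/2)(0.443)(0.448)² = 0.044456 kg m²; centre at d = 0.0545 + 0.0545 + 0.448 = 0.557 m, so the parallel axis theorem gives I = 0.044456 + (0.443)(0.557)² = 0.1819 kg m².
Thin rod: I_cm = (1/12)ML² = (1/12)(5.39)(0.156)² = 0.010931 kg m²; centre at d = 0.0545 + 0.0545 + 0.448 + 0.448 + 0.078 = 1.083 m, so the parallel axis theorem gives I = 0.010931 + (5.39)(1.083)² = 6.3328 kg m².
Total I = 0.01402 + 0.1819 + 6.3328 = 6.5287 kg m².

6.53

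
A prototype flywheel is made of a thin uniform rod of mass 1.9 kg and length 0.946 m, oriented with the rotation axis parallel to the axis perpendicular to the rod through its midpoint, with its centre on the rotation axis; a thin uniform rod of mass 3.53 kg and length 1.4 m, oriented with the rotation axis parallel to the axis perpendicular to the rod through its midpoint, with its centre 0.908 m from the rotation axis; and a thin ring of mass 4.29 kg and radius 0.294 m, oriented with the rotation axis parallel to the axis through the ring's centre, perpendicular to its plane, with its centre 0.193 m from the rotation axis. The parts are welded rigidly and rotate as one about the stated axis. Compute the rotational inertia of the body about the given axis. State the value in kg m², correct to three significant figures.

4.16

Thin rod: I_cm = (1/12)ML² = (1/12)(1.9)(0.946)² = 0.1417 kg m²; axis through the centre, so I = 0.1417 kg m².
Thin rod: I_cm = (1/12)ML² = (1/12)(3.53)(1.4)² = 0.57657 kg m²; centre at d = 0.908 m, so the parallel axis theorem gives I = 0.57657 + (3.53)(0.908)² = 3.4869 kg m².
Thin ring: I_cm = MR² = (4.29)(0.294)² = 0.37081 kg m²; centre at d = 0.193 m, so the parallel axis theorem gives I = 0.37081 + (4.29)(0.193)² = 0.53061 kg m².
Total I = 0.1417 + 3.4869 + 0.53061 = 4.1592 kg m².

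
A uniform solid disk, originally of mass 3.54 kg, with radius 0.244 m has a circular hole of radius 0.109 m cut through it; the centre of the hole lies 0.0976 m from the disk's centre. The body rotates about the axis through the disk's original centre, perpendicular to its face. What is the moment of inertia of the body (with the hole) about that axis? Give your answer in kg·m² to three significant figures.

0.0945

Unpierced body about its centre: I₀ = (1/2)MR² = (1/2)(3.54)(0.244)² = 0.10538 kg·m².
The removed disk has mass m = M·(r/R)² = (3.54)(0.109/0.244)² = 0.70644 kg (same uniform areal density).
Its moment of inertia about the rotation axis (parallel-axis theorem): I_hole = (1/2)mr² + md² = (1/2)(0.70644)(0.109)² + (0.70644)(0.0976)² = 0.010926 kg·m².
Treating the hole as negative mass, I = I₀ − I_hole = 0.10538 − 0.010926 = 0.094453 kg·m².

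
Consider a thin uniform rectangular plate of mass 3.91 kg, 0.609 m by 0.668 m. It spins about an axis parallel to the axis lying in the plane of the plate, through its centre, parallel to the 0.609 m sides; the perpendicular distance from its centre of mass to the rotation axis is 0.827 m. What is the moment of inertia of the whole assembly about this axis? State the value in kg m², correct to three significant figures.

I_cm = (1/12)Mb² = (1/12)(3.91)(0.668)² = 0.14539 kg m²; centre at d = 0.827 m, so the parallel axis theorem gives I = 0.14539 + (3.91)(0.827)² = 2.8196 kg m².

2.82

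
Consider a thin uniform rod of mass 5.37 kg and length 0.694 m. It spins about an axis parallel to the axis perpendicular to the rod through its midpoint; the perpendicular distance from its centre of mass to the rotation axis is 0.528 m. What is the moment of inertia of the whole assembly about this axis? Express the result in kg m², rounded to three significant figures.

I_cm = (1/12)ML² = (1/12)(5.37)(0.694)² = 0.21553 kg m²; centre at d = 0.528 m, so the parallel axis theorem gives I = 0.21553 + (5.37)(0.528)² = 1.7126 kg m².

1.71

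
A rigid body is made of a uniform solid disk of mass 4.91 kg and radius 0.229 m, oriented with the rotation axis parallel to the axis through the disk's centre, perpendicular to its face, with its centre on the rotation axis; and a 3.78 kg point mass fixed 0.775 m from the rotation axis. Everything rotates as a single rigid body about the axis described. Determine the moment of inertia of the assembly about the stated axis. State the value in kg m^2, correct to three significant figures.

2.40

Solid disk: I_cm = (1/2)MR² = (1/2)(4.91)(0.229)² = 0.12874 kg m^2; axis through the centre, so I = 0.12874 kg m^2.
Point mass: I_cm = 0; centre at d = 0.775 m, so the parallel axis theorem gives I = 0 + (3.78)(0.775)² = 2.2704 kg m^2.
Total I = 0.12874 + 2.2704 = 2.3991 kg m^2.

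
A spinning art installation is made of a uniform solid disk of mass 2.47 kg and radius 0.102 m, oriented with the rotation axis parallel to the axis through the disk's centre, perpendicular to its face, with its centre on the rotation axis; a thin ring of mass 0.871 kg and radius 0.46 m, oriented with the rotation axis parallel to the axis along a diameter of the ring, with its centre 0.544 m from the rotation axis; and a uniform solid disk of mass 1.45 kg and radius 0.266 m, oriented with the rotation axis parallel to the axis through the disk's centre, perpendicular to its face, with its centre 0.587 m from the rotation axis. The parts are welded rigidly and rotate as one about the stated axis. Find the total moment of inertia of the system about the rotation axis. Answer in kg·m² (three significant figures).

Solid disk: I_cm = (1/2)MR² = (1/2)(2.47)(0.102)² = 0.012849 kg·m²; axis through the centre, so I = 0.012849 kg·m².
Thin ring: I_cm = (1/2)MR² = (1/2)(0.871)(0.46)² = 0.092152 kg·m²; centre at d = 0.544 m, so the parallel axis theorem gives I = 0.092152 + (0.871)(0.544)² = 0.34991 kg·m².
Solid disk: I_cm = (1/2)MR² = (1/2)(1.45)(0.266)² = 0.051298 kg·m²; centre at d = 0.587 m, so the parallel axis theorem gives I = 0.051298 + (1.45)(0.587)² = 0.55092 kg·m².
Total I = 0.012849 + 0.34991 + 0.55092 = 0.91368 kg·m².

0.914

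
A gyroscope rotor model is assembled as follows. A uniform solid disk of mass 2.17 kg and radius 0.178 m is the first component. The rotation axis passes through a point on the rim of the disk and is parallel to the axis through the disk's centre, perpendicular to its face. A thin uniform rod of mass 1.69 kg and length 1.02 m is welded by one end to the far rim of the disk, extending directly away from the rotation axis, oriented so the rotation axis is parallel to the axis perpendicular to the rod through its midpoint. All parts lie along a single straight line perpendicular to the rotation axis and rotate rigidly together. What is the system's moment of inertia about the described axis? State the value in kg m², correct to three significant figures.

1.52

Solid disk: I_cm = (1/2)MR² = (1/2)(2.17)(0.178)² = 0.034377 kg m²; centre at d = 0.178 m, so the parallel axis theorem gives I = 0.034377 + (2.17)(0.178)² = 0.10313 kg m².
Thin rod: I_cm = (1/12)ML² = (1/12)(1.69)(1.02)² = 0.14652 kg m²; centre at d = 0.178 + 0.178 + 0.51 = 0.866 m, so the parallel axis theorem gives I = 0.14652 + (1.69)(0.866)² = 1.4139 kg m².
Total I = 0.10313 + 1.4139 = 1.5171 kg m².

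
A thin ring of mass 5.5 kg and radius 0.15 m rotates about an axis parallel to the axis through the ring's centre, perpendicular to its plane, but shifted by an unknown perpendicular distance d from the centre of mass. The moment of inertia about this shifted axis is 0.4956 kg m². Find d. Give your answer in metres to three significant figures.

About the centre-of-mass axis, I_cm = MR² = (5.5)(0.15)² = 0.12375 kg m².
Parallel axis theorem: I = I_cm + Md², so Md² = 0.4956 − 0.12375 = 0.37185 kg m².
d = √(0.37185 / 5.5) = 0.26002 m.

0.260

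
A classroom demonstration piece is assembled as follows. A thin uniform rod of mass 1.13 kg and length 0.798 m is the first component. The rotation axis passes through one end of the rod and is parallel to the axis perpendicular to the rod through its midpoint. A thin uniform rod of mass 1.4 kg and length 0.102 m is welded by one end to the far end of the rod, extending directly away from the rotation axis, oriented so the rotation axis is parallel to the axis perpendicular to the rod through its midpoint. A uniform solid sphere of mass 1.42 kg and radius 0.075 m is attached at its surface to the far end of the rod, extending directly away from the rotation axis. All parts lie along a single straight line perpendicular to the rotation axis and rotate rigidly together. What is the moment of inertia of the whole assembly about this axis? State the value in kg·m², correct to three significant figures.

2.60

Thin rod: I_cm = (1/12)ML² = (1/12)(1.13)(0.798)² = 0.059966 kg·m²; centre at d = 0.399 m, so I = I_cm + Md² gives I = 0.059966 + (1.13)(0.399)² = 0.23986 kg·m².
Thin rod: I_cm = (1/12)ML² = (1/12)(1.4)(0.102)² = 0.0012138 kg·m²; centre at d = 0.399 + 0.399 + 0.051 = 0.849 m, so I = I_cm + Md² gives I = 0.0012138 + (1.4)(0.849)² = 1.0103 kg·m².
Solid sphere: I_cm = (2/5)MR² = (2/5)(1.42)(0.075)² = 0.003195 kg·m²; centre at d = 0.399 + 0.399 + 0.051 + 0.051 + 0.075 = 0.975 m, so I = I_cm + Md² gives I = 0.003195 + (1.42)(0.975)² = 1.3531 kg·m².
Total I = 0.23986 + 1.0103 + 1.3531 = 2.6033 kg·m².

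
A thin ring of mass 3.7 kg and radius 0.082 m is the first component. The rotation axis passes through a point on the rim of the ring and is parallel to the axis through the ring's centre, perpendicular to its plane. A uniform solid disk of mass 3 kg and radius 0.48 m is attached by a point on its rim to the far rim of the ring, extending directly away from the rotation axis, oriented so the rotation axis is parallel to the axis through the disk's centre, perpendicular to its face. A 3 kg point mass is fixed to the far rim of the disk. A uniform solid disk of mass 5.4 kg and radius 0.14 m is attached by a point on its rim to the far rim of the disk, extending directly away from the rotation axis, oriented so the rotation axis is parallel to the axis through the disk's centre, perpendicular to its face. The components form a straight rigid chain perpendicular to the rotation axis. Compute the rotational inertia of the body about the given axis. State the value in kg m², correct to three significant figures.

Thin ring: I_cm = MR² = (3.7)(0.082)² = 0.024879 kg m²; centre at d = 0.082 m, so I = I_cm + Md² gives I = 0.024879 + (3.7)(0.082)² = 0.049758 kg m².
Solid disk: I_cm = (1/2)MR² = (1/2)(3)(0.48)² = 0.3456 kg m²; centre at d = 0.082 + 0.082 + 0.48 = 0.644 m, so I = I_cm + Md² gives I = 0.3456 + (3)(0.644)² = 1.5898 kg m².
Point mass: I_cm = 0; centre at d = 0.082 + 0.082 + 0.48 + 0.48 = 1.124 m, so I = I_cm + Md² gives I = 0 + (3)(1.124)² = 3.7901 kg m².
Solid disk: I_cm = (1/2)MR² = (1/2)(5.4)(0.14)² = 0.05292 kg m²; centre at d = 0.082 + 0.082 + 0.48 + 0.48 + 0.14 = 1.264 m, so I = I_cm + Md² gives I = 0.05292 + (5.4)(1.264)² = 8.6805 kg m².
Total I = 0.049758 + 1.5898 + 3.7901 + 8.6805 = 14.11 kg m².

14.1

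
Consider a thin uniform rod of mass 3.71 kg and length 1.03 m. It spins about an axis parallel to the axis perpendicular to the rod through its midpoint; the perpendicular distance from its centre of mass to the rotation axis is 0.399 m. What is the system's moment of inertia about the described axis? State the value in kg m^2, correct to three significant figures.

I_cm = (1/12)ML² = (1/12)(3.71)(1.03)² = 0.32799 kg m^2; centre at d = 0.399 m, so the parallel axis theorem gives I = 0.32799 + (3.71)(0.399)² = 0.91863 kg m^2.

0.919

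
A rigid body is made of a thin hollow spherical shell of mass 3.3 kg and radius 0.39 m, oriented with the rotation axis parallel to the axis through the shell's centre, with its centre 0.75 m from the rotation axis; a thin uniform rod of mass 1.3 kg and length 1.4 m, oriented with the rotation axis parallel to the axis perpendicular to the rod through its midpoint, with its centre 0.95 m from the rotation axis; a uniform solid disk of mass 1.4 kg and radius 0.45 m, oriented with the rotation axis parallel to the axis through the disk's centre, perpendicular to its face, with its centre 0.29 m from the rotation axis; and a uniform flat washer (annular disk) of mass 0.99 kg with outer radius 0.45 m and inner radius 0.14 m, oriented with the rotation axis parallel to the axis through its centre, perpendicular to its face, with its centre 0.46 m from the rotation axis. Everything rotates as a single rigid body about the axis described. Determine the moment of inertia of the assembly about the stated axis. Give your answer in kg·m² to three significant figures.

Spherical shell: I_cm = (2/3)MR² = (2/3)(3.3)(0.39)² = 0.33462 kg·m²; centre at d = 0.75 m, so the parallel axis theorem gives I = 0.33462 + (3.3)(0.75)² = 2.1909 kg·m².
Thin rod: I_cm = (1/12)ML² = (1/12)(1.3)(1.4)² = 0.21233 kg·m²; centre at d = 0.95 m, so the parallel axis theorem gives I = 0.21233 + (1.3)(0.95)² = 1.3856 kg·m².
Solid disk: I_cm = (1/2)MR² = (1/2)(1.4)(0.45)² = 0.14175 kg·m²; centre at d = 0.29 m, so the parallel axis theorem gives I = 0.14175 + (1.4)(0.29)² = 0.25949 kg·m².
Annular disk: I_cm = (1/2)M(R²+r²) = (1/2)(0.99)[(0.45)² + (0.14)²] = 0.10994 kg·m²; centre at d = 0.46 m, so the parallel axis theorem gives I = 0.10994 + (0.99)(0.46)² = 0.31942 kg·m².
Total I = 2.1909 + 1.3856 + 0.25949 + 0.31942 = 4.1554 kg·m².

4.16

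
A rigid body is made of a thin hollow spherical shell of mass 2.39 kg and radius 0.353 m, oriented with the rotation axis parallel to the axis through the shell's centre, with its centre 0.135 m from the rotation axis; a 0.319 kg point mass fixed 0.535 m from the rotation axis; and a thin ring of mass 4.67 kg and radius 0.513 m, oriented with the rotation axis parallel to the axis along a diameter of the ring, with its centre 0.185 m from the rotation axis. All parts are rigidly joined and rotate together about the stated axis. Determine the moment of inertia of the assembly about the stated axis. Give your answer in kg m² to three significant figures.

1.11

Spherical shell: I_cm = (2/3)MR² = (2/3)(2.39)(0.353)² = 0.19854 kg m²; centre at d = 0.135 m, so I = I_cm + Md² gives I = 0.19854 + (2.39)(0.135)² = 0.2421 kg m².
Point mass: I_cm = 0; centre at d = 0.535 m, so I = I_cm + Md² gives I = 0 + (0.319)(0.535)² = 0.091306 kg m².
Thin ring: I_cm = (1/2)MR² = (1/2)(4.67)(0.513)² = 0.6145 kg m²; centre at d = 0.185 m, so I = I_cm + Md² gives I = 0.6145 + (4.67)(0.185)² = 0.77433 kg m².
Total I = 0.2421 + 0.091306 + 0.77433 = 1.1077 kg m².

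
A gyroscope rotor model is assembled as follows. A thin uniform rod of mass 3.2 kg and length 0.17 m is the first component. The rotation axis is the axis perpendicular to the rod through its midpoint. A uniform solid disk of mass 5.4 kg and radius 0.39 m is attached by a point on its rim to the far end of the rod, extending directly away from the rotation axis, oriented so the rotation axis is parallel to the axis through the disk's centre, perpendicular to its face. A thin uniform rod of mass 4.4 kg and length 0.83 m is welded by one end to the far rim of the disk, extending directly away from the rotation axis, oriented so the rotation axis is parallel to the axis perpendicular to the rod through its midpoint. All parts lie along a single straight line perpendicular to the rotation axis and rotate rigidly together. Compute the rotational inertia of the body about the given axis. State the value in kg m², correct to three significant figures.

Thin rod: I_cm = (1/12)ML² = (1/12)(3.2)(0.17)² = 0.0077067 kg m²; axis through the centre, so I = 0.0077067 kg m².
Solid disk: I_cm = (1/2)MR² = (1/2)(5.4)(0.39)² = 0.41067 kg m²; centre at d = 0.085 + 0.39 = 0.475 m, so I = I_cm + Md² gives I = 0.41067 + (5.4)(0.475)² = 1.629 kg m².
Thin rod: I_cm = (1/12)ML² = (1/12)(4.4)(0.83)² = 0.2526 kg m²; centre at d = 0.085 + 0.39 + 0.39 + 0.415 = 1.28 m, so I = I_cm + Md² gives I = 0.2526 + (4.4)(1.28)² = 7.4616 kg m².
Total I = 0.0077067 + 1.629 + 7.4616 = 9.0983 kg m².

9.10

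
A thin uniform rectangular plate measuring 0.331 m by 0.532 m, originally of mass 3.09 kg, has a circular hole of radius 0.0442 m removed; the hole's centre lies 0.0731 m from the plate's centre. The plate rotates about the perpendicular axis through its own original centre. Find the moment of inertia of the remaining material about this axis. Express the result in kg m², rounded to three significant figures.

0.100

Unpierced body about its centre: I₀ = (1/12)M(a²+b²) = (1/12)(3.09)[(0.331)² + (0.532)²] = 0.10109 kg m².
The removed disk has mass m = M·πr²/(ab) = (3.09)·π(0.0442)²/(0.331·0.532) = 0.1077 kg (same uniform areal density).
Its moment of inertia about the rotation axis (parallel-axis theorem): I_hole = (1/2)mr² + md² = (1/2)(0.1077)(0.0442)² + (0.1077)(0.0731)² = 0.00068071 kg m².
Treating the hole as negative mass, I = I₀ − I_hole = 0.10109 − 0.00068071 = 0.10041 kg m².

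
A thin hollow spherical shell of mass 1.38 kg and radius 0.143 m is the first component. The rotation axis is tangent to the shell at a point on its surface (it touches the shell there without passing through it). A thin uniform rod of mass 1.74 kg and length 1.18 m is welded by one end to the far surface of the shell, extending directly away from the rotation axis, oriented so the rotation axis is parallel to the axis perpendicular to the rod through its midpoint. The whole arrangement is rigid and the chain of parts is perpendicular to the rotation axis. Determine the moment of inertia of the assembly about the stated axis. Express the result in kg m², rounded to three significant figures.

1.58

Spherical shell: I_cm = (2/3)MR² = (2/3)(1.38)(0.143)² = 0.018813 kg m²; centre at d = 0.143 m, so the parallel axis theorem gives I = 0.018813 + (1.38)(0.143)² = 0.047033 kg m².
Thin rod: I_cm = (1/12)ML² = (1/12)(1.74)(1.18)² = 0.2019 kg m²; centre at d = 0.143 + 0.143 + 0.59 = 0.876 m, so the parallel axis theorem gives I = 0.2019 + (1.74)(0.876)² = 1.5371 kg m².
Total I = 0.047033 + 1.5371 = 1.5842 kg m².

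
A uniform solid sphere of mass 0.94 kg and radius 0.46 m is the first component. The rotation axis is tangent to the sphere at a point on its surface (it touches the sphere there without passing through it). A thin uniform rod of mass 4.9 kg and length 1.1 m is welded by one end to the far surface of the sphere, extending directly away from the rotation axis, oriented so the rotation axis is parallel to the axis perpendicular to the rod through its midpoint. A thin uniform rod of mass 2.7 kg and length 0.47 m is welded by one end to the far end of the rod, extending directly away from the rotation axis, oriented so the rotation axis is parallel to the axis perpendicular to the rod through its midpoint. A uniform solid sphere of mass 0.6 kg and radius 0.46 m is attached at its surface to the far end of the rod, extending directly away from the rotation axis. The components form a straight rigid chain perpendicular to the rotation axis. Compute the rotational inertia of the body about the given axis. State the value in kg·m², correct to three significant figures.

30.4

Solid sphere: I_cm = (2/5)MR² = (2/5)(0.94)(0.46)² = 0.079562 kg·m²; centre at d = 0.46 m, so the parallel axis theorem gives I = 0.079562 + (0.94)(0.46)² = 0.27847 kg·m².
Thin rod: I_cm = (1/12)ML² = (1/12)(4.9)(1.1)² = 0.49408 kg·m²; centre at d = 0.46 + 0.46 + 0.55 = 1.47 m, so the parallel axis theorem gives I = 0.49408 + (4.9)(1.47)² = 11.082 kg·m².
Thin rod: I_cm = (1/12)ML² = (1/12)(2.7)(0.47)² = 0.049702 kg·m²; centre at d = 0.46 + 0.46 + 0.55 + 0.55 + 0.235 = 2.255 m, so the parallel axis theorem gives I = 0.049702 + (2.7)(2.255)² = 13.779 kg·m².
Solid sphere: I_cm = (2/5)MR² = (2/5)(0.6)(0.46)² = 0.050784 kg·m²; centre at d = 0.46 + 0.46 + 0.55 + 0.55 + 0.235 + 0.235 + 0.46 = 2.95 m, so the parallel axis theorem gives I = 0.050784 + (0.6)(2.95)² = 5.2723 kg·m².
Total I = 0.27847 + 11.082 + 13.779 + 5.2723 = 30.413 kg·m².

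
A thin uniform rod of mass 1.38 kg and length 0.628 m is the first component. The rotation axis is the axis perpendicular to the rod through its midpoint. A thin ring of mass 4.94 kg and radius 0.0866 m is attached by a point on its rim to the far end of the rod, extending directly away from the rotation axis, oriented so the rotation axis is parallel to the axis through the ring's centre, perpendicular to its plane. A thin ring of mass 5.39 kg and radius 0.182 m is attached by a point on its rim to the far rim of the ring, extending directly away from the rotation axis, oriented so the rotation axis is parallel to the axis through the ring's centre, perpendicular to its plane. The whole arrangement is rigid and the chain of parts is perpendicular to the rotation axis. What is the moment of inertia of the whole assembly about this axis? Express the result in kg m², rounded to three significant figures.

Thin rod: I_cm = (1/12)ML² = (1/12)(1.38)(0.628)² = 0.045354 kg m²; axis through the centre, so I = 0.045354 kg m².
Thin ring: I_cm = MR² = (4.94)(0.0866)² = 0.037048 kg m²; centre at d = 0.314 + 0.0866 = 0.4006 m, so I = I_cm + Md² gives I = 0.037048 + (4.94)(0.4006)² = 0.82982 kg m².
Thin ring: I_cm = MR² = (5.39)(0.182)² = 0.17854 kg m²; centre at d = 0.314 + 0.0866 + 0.0866 + 0.182 = 0.6692 m, so I = I_cm + Md² gives I = 0.17854 + (5.39)(0.6692)² = 2.5923 kg m².
Total I = 0.045354 + 0.82982 + 2.5923 = 3.4675 kg m².

3.47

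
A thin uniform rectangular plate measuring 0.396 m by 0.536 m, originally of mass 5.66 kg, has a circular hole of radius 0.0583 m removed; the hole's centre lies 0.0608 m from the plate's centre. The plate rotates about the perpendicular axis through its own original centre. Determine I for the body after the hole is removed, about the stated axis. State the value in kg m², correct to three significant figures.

Unpierced body about its centre: I₀ = (1/12)M(a²+b²) = (1/12)(5.66)[(0.396)² + (0.536)²] = 0.20947 kg m².
The removed disk has mass m = M·πr²/(ab) = (5.66)·π(0.0583)²/(0.396·0.536) = 0.28474 kg (same uniform areal density).
Its moment of inertia about the rotation axis (parallel-axis theorem): I_hole = (1/2)mr² + md² = (1/2)(0.28474)(0.0583)² + (0.28474)(0.0608)² = 0.0015365 kg m².
Treating the hole as negative mass, I = I₀ − I_hole = 0.20947 − 0.0015365 = 0.20794 kg m².

0.208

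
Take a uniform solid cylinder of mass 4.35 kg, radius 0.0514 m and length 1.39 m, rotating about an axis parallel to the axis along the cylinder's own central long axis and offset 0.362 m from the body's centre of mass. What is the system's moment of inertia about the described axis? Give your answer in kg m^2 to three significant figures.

0.576

I_cm = (1/2)MR² = (1/2)(4.35)(0.0514)² = 0.0057463 kg m^2; centre at d = 0.362 m, so the parallel axis theorem gives I = 0.0057463 + (4.35)(0.362)² = 0.57579 kg m^2.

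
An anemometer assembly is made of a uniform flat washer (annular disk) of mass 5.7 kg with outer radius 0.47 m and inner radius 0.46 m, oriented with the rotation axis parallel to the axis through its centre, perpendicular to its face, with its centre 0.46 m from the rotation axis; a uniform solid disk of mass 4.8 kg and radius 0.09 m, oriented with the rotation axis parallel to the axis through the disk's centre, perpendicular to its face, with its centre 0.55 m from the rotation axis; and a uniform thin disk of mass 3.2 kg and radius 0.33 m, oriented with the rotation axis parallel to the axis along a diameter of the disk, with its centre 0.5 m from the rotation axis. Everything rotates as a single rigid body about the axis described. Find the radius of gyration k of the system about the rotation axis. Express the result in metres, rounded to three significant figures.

Annular disk: I_cm = (1/2)M(R²+r²) = (1/2)(5.7)[(0.47)² + (0.46)²] = 1.2326 kg·m²; centre at d = 0.46 m, so I = I_cm + Md² gives I = 1.2326 + (5.7)(0.46)² = 2.4387 kg·m².
Solid disk: I_cm = (1/2)MR² = (1/2)(4.8)(0.09)² = 0.01944 kg·m²; centre at d = 0.55 m, so I = I_cm + Md² gives I = 0.01944 + (4.8)(0.55)² = 1.4714 kg·m².
Thin disk: I_cm = (1/4)MR² = (1/4)(3.2)(0.33)² = 0.08712 kg·m²; centre at d = 0.5 m, so I = I_cm + Md² gives I = 0.08712 + (3.2)(0.5)² = 0.88712 kg·m².
Total I = 4.7973 kg·m²; total mass M = 13.7 kg.
k = √(I/M) = √(4.7973/13.7) = 0.59175 m.

0.592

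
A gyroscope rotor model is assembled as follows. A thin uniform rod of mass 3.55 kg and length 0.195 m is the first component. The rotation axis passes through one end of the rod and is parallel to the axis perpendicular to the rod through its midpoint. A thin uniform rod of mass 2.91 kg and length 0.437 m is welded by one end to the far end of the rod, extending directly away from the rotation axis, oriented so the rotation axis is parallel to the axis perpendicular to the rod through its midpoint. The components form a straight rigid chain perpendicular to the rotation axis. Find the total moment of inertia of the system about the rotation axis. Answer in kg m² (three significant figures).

0.589

Thin rod: I_cm = (1/12)ML² = (1/12)(3.55)(0.195)² = 0.011249 kg m²; centre at d = 0.0975 m, so I = I_cm + Md² gives I = 0.011249 + (3.55)(0.0975)² = 0.044996 kg m².
Thin rod: I_cm = (1/12)ML² = (1/12)(2.91)(0.437)² = 0.04631 kg m²; centre at d = 0.0975 + 0.0975 + 0.2185 = 0.4135 m, so I = I_cm + Md² gives I = 0.04631 + (2.91)(0.4135)² = 0.54387 kg m².
Total I = 0.044996 + 0.54387 = 0.58886 kg m².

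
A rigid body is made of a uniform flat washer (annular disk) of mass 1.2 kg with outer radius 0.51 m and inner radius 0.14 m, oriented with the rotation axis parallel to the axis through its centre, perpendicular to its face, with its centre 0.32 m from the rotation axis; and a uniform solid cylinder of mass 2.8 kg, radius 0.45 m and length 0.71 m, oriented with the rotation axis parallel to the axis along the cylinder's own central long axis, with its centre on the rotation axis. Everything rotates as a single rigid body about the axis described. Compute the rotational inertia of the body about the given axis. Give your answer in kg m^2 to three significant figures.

Annular disk: I_cm = (1/2)M(R²+r²) = (1/2)(1.2)[(0.51)² + (0.14)²] = 0.16782 kg m^2; centre at d = 0.32 m, so the parallel axis theorem gives I = 0.16782 + (1.2)(0.32)² = 0.2907 kg m^2.
Solid cylinder: I_cm = (1/2)MR² = (1/2)(2.8)(0.45)² = 0.2835 kg m^2; axis through the centre, so I = 0.2835 kg m^2.
Total I = 0.2907 + 0.2835 = 0.5742 kg m^2.

0.574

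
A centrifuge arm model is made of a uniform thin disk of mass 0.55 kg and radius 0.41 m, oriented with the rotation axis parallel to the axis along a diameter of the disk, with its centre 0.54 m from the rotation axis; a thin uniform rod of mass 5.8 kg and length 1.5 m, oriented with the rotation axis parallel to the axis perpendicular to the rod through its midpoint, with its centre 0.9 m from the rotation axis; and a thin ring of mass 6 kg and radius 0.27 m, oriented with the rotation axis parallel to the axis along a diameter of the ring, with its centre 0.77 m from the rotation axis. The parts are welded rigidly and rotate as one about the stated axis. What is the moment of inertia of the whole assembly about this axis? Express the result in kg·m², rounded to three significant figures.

Thin disk: I_cm = (1/4)MR² = (1/4)(0.55)(0.41)² = 0.023114 kg·m²; centre at d = 0.54 m, so I = I_cm + Md² gives I = 0.023114 + (0.55)(0.54)² = 0.18349 kg·m².
Thin rod: I_cm = (1/12)ML² = (1/12)(5.8)(1.5)² = 1.0875 kg·m²; centre at d = 0.9 m, so I = I_cm + Md² gives I = 1.0875 + (5.8)(0.9)² = 5.7855 kg·m².
Thin ring: I_cm = (1/2)MR² = (1/2)(6)(0.27)² = 0.2187 kg·m²; centre at d = 0.77 m, so I = I_cm + Md² gives I = 0.2187 + (6)(0.77)² = 3.7761 kg·m².
Total I = 0.18349 + 5.7855 + 3.7761 = 9.7451 kg·m².

9.75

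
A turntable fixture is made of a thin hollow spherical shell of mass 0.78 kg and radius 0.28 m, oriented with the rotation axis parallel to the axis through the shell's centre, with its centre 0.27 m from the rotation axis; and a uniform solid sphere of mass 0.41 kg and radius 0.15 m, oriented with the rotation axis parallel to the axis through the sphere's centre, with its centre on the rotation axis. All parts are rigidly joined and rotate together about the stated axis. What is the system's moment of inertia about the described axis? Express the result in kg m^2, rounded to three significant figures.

0.101

Spherical shell: I_cm = (2/3)MR² = (2/3)(0.78)(0.28)² = 0.040768 kg m^2; centre at d = 0.27 m, so the parallel axis theorem gives I = 0.040768 + (0.78)(0.27)² = 0.09763 kg m^2.
Solid sphere: I_cm = (2/5)MR² = (2/5)(0.41)(0.15)² = 0.00369 kg m^2; axis through the centre, so I = 0.00369 kg m^2.
Total I = 0.09763 + 0.00369 = 0.10132 kg m^2.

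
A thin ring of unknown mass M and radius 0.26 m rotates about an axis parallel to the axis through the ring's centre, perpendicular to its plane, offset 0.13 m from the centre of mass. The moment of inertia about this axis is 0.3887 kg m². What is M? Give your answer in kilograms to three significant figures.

4.60

I = I_cm + Md² = MR² + Md² = M·[1·(0.26)² + (0.13)²] = M·0.0845.
So M = 0.3887 / 0.0845 = 4.6 kg.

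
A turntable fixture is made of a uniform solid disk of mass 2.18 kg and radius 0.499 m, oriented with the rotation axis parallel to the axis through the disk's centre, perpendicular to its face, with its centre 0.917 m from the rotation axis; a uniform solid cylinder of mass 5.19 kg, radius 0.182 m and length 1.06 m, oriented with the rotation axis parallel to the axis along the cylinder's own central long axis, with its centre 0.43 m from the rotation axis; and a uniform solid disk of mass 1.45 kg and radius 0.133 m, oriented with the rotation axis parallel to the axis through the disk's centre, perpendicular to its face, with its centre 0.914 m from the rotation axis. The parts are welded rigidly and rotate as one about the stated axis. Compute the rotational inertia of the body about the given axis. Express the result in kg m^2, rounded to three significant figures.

4.37

Solid disk: I_cm = (1/2)MR² = (1/2)(2.18)(0.499)² = 0.27141 kg m^2; centre at d = 0.917 m, so the parallel axis theorem gives I = 0.27141 + (2.18)(0.917)² = 2.1045 kg m^2.
Solid cylinder: I_cm = (1/2)MR² = (1/2)(5.19)(0.182)² = 0.085957 kg m^2; centre at d = 0.43 m, so the parallel axis theorem gives I = 0.085957 + (5.19)(0.43)² = 1.0456 kg m^2.
Solid disk: I_cm = (1/2)MR² = (1/2)(1.45)(0.133)² = 0.012825 kg m^2; centre at d = 0.914 m, so the parallel axis theorem gives I = 0.012825 + (1.45)(0.914)² = 1.2241 kg m^2.
Total I = 2.1045 + 1.0456 + 1.2241 = 4.3743 kg m^2.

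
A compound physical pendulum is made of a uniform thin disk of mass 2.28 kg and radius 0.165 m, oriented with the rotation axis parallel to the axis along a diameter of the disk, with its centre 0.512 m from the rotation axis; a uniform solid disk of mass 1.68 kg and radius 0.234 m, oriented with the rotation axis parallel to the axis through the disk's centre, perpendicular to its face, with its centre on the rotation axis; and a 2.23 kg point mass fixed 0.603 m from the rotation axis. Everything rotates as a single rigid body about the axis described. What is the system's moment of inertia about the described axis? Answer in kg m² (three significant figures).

Thin disk: I_cm = (1/4)MR² = (1/4)(2.28)(0.165)² = 0.015518 kg m²; centre at d = 0.512 m, so the parallel axis theorem gives I = 0.015518 + (2.28)(0.512)² = 0.61321 kg m².
Solid disk: I_cm = (1/2)MR² = (1/2)(1.68)(0.234)² = 0.045995 kg m²; axis through the centre, so I = 0.045995 kg m².
Point mass: I_cm = 0; centre at d = 0.603 m, so the parallel axis theorem gives I = 0 + (2.23)(0.603)² = 0.81085 kg m².
Total I = 0.61321 + 0.045995 + 0.81085 = 1.47 kg m².

1.47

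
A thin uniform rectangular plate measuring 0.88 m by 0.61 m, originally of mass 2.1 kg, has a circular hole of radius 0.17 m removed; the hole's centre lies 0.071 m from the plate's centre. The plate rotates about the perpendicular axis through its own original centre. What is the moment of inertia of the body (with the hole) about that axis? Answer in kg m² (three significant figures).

Unpierced body about its centre: I₀ = (1/12)M(a²+b²) = (1/12)(2.1)[(0.88)² + (0.61)²] = 0.20064 kg m².
The removed disk has mass m = M·πr²/(ab) = (2.1)·π(0.17)²/(0.88·0.61) = 0.35518 kg (same uniform areal density).
Its moment of inertia about the rotation axis (parallel-axis theorem): I_hole = (1/2)mr² + md² = (1/2)(0.35518)(0.17)² + (0.35518)(0.071)² = 0.0069229 kg m².
Treating the hole as negative mass, I = I₀ − I_hole = 0.20064 − 0.0069229 = 0.19371 kg m².

0.194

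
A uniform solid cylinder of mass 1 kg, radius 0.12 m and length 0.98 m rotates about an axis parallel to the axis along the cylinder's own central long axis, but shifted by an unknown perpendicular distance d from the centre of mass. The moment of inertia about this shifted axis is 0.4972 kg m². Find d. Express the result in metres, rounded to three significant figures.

About the centre-of-mass axis, I_cm = (1/2)MR² = (1/2)(1)(0.12)² = 0.0072 kg m².
Parallel axis theorem: I = I_cm + Md², so Md² = 0.4972 − 0.0072 = 0.49 kg m².
d = √(0.49 / 1) = 0.7 m.

0.700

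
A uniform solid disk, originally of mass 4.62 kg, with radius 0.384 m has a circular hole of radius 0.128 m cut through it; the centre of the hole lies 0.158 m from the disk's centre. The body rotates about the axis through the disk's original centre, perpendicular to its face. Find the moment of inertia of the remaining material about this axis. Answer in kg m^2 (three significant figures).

Unpierced body about its centre: I₀ = (1/2)MR² = (1/2)(4.62)(0.384)² = 0.34062 kg m^2.
The removed disk has mass m = M·(r/R)² = (4.62)(0.128/0.384)² = 0.51333 kg (same uniform areal density).
Its moment of inertia about the rotation axis (parallel-axis theorem): I_hole = (1/2)mr² + md² = (1/2)(0.51333)(0.128)² + (0.51333)(0.158)² = 0.01702 kg m^2.
Treating the hole as negative mass, I = I₀ − I_hole = 0.34062 − 0.01702 = 0.3236 kg m^2.

0.324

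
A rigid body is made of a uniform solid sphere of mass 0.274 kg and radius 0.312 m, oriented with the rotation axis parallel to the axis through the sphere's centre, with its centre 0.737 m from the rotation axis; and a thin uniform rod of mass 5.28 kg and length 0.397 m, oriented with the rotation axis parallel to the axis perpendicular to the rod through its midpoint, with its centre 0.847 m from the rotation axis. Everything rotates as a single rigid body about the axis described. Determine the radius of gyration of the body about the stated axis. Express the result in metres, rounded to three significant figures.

0.850

Solid sphere: I_cm = (2/5)MR² = (2/5)(0.274)(0.312)² = 0.010669 kg m^2; centre at d = 0.737 m, so the parallel axis theorem gives I = 0.010669 + (0.274)(0.737)² = 0.1595 kg m^2.
Thin rod: I_cm = (1/12)ML² = (1/12)(5.28)(0.397)² = 0.069348 kg m^2; centre at d = 0.847 m, so the parallel axis theorem gives I = 0.069348 + (5.28)(0.847)² = 3.8573 kg m^2.
Total I = 4.0168 kg m^2; total mass M = 5.554 kg.
k = √(I/M) = √(4.0168/5.554) = 0.85042 m.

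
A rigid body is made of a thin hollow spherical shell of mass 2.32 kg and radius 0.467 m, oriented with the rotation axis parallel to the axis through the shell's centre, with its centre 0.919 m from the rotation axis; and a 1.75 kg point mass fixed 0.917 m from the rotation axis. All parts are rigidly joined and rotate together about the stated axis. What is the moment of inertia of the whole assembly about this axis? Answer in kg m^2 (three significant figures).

Spherical shell: I_cm = (2/3)MR² = (2/3)(2.32)(0.467)² = 0.33731 kg m^2; centre at d = 0.919 m, so I = I_cm + Md² gives I = 0.33731 + (2.32)(0.919)² = 2.2967 kg m^2.
Point mass: I_cm = 0; centre at d = 0.917 m, so I = I_cm + Md² gives I = 0 + (1.75)(0.917)² = 1.4716 kg m^2.
Total I = 2.2967 + 1.4716 = 3.7682 kg m^2.

3.77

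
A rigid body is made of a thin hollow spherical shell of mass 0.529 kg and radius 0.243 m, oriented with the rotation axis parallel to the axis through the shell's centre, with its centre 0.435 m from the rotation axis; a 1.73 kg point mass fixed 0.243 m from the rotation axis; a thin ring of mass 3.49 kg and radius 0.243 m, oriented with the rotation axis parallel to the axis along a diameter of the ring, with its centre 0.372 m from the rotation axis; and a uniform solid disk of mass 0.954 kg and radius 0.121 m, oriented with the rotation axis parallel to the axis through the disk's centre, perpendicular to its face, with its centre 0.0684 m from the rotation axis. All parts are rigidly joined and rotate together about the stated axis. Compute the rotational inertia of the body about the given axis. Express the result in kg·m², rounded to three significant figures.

0.821

Spherical shell: I_cm = (2/3)MR² = (2/3)(0.529)(0.243)² = 0.020825 kg·m²; centre at d = 0.435 m, so the parallel axis theorem gives I = 0.020825 + (0.529)(0.435)² = 0.12092 kg·m².
Point mass: I_cm = 0; centre at d = 0.243 m, so the parallel axis theorem gives I = 0 + (1.73)(0.243)² = 0.10215 kg·m².
Thin ring: I_cm = (1/2)MR² = (1/2)(3.49)(0.243)² = 0.10304 kg·m²; centre at d = 0.372 m, so the parallel axis theorem gives I = 0.10304 + (3.49)(0.372)² = 0.586 kg·m².
Solid disk: I_cm = (1/2)MR² = (1/2)(0.954)(0.121)² = 0.0069838 kg·m²; centre at d = 0.0684 m, so the parallel axis theorem gives I = 0.0069838 + (0.954)(0.0684)² = 0.011447 kg·m².
Total I = 0.12092 + 0.10215 + 0.586 + 0.011447 = 0.82053 kg·m².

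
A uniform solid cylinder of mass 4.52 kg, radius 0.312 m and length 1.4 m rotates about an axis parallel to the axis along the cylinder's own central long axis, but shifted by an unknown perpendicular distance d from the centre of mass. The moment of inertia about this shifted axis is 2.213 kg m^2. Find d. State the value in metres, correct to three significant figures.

About the centre-of-mass axis, I_cm = (1/2)MR² = (1/2)(4.52)(0.312)² = 0.22 kg m^2.
Parallel axis theorem: I = I_cm + Md², so Md² = 2.213 − 0.22 = 1.993 kg m^2.
d = √(1.993 / 4.52) = 0.66403 m.

0.664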